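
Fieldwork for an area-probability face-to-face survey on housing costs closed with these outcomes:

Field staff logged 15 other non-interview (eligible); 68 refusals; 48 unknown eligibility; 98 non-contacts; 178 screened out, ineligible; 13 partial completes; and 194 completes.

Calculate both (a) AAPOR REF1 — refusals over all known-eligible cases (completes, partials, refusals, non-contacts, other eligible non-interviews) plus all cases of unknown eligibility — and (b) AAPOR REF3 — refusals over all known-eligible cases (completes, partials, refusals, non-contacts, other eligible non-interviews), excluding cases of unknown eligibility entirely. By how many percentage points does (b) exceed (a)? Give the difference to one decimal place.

1.9

Num = 68
Base = 194 + 13 + 68 + 98 + 15 + 48 = 436
REF1 = 68 / 436 = 0.1560
Base = 194 + 13 + 68 + 98 + 15 = 388
REF3 = 68 / 388 = 0.1753
Difference = 17.53 − 15.60 = 1.93 percentage points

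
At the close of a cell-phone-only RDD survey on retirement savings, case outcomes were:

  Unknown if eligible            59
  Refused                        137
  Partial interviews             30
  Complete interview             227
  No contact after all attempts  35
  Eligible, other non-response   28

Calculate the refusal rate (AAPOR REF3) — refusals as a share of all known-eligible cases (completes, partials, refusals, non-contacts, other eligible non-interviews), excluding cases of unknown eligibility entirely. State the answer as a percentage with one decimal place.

30.0%

Num: 137
Base: 227 + 30 + 137 + 35 + 28 = 457
REF3 = 137 / 457 = 0.2998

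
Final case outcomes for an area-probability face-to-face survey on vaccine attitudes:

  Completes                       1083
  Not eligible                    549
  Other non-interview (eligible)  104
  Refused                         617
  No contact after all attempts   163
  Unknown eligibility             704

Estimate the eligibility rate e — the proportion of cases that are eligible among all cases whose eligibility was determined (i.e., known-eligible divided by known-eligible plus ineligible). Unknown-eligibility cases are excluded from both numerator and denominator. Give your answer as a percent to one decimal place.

78.2%

Eligible (known) → 1083 + 617 + 163 + 104 = 1967
e = 1967 / (1967 + 549) = 1967 / 2516 = 0.7818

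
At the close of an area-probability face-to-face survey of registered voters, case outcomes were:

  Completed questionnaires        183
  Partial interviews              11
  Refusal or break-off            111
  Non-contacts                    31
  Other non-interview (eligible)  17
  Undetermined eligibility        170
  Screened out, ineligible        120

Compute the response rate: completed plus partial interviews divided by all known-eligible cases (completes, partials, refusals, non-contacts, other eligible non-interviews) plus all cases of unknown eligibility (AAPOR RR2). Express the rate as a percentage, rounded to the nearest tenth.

Top = 183 + 11 = 194
Base = 183 + 11 + 111 + 31 + 17 + 170 = 523
RR2 = 194 / 523 = 0.3709

37.1%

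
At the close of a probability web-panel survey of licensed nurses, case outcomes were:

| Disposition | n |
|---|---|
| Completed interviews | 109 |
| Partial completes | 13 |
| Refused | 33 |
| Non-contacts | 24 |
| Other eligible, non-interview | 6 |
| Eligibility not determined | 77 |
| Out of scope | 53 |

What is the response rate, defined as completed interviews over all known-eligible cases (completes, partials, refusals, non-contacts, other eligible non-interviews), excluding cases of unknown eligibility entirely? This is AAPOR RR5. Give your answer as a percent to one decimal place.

58.9%

Numerator → 109
Denominator → 109 + 13 + 33 + 24 + 6 = 185
RR5 = 109 / 185 = 0.5892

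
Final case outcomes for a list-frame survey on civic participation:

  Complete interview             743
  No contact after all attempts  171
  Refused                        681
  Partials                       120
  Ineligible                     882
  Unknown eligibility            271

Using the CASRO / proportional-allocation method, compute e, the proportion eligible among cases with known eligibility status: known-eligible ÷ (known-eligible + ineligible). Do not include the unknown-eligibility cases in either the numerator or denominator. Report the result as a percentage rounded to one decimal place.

Determined eligible = 743 + 120 + 681 + 171 = 1715
e = 1715 / (1715 + 882) = 1715 / 2597 = 0.6604

66.0%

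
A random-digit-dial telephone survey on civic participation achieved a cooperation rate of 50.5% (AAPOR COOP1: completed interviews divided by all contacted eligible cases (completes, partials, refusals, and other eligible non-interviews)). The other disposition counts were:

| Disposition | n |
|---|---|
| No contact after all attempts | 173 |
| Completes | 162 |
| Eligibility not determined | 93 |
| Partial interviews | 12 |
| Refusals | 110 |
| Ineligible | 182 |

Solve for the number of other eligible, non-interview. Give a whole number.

COOP1 = 162 / D = 0.505
D = 162 / 0.505 = 320.8
Remaining denominator categories sum to 284
other eligible, non-interview = 320.8 − 284 ≈ 37

37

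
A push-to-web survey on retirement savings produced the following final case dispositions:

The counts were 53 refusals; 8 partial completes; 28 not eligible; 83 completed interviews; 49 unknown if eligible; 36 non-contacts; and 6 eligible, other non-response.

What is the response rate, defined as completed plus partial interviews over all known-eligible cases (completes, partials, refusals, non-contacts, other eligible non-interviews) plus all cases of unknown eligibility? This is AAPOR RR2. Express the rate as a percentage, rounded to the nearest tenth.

38.7%

Top = 83 + 8 = 91
Denom = 83 + 8 + 53 + 36 + 6 + 49 = 235
RR2 = 91 / 235 = 0.3872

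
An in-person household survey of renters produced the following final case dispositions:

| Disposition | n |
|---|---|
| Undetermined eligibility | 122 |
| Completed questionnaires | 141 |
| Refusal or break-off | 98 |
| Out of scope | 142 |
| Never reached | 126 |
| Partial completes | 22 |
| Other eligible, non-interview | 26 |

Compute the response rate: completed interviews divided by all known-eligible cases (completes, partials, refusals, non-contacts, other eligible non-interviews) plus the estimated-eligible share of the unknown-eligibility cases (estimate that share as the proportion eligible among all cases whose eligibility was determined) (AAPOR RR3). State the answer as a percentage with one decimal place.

28.0%

Top → 141
Determined eligible → 141 + 22 + 98 + 126 + 26 = 413
e = 413 / (413 + 142) = 413 / 555 = 0.7441
Estimated eligible among unknowns → 0.7441 × 122 = 90.78
Base → 413 + 90.78 = 503.78
RR3 = 141 / 503.78 = 0.2799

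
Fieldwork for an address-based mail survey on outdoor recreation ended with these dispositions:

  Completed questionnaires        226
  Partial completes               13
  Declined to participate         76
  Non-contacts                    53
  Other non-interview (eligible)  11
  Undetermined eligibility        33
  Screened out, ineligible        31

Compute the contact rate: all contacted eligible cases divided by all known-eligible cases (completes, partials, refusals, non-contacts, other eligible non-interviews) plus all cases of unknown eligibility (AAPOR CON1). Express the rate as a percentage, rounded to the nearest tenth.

79.1%

Top = 226 + 13 + 76 + 11 = 326
Denom = 226 + 13 + 76 + 53 + 11 + 33 = 412
CON1 = 326 / 412 = 0.7913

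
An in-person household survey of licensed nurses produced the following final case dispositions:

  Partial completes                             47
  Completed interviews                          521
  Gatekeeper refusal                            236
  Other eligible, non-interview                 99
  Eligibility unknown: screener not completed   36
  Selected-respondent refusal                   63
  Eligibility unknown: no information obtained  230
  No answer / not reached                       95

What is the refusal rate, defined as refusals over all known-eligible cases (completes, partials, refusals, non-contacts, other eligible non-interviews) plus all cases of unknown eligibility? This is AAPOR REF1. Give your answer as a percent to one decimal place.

22.5%

Refused = 236 + 63 = 299
Unknown if eligible = 36 + 230 = 266
Num → 299
Denom → 521 + 47 + 299 + 95 + 99 + 266 = 1327
REF1 = 299 / 1327 = 0.2253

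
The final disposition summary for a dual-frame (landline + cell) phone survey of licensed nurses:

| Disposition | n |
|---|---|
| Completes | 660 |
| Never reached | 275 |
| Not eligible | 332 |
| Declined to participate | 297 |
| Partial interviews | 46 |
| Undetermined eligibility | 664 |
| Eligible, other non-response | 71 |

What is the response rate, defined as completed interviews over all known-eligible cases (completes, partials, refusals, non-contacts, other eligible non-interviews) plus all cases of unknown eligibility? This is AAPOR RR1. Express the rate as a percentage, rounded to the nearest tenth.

32.8%

Num = 660
Denominator = 660 + 46 + 297 + 275 + 71 + 664 = 2013
RR1 = 660 / 2013 = 0.3279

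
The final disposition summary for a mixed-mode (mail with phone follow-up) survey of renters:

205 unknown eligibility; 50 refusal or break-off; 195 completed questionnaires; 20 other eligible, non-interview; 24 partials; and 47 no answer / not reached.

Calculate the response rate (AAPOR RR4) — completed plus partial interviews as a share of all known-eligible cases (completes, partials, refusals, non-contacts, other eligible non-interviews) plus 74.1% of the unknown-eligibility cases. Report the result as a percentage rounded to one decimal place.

Numerator: 195 + 24 = 219
Determined eligible: 195 + 24 + 50 + 47 + 20 = 336
e × U: 0.7410 × 205 = 151.91
Base: 336 + 151.91 = 487.91
RR4 = 219 / 487.91 = 0.4489

44.9%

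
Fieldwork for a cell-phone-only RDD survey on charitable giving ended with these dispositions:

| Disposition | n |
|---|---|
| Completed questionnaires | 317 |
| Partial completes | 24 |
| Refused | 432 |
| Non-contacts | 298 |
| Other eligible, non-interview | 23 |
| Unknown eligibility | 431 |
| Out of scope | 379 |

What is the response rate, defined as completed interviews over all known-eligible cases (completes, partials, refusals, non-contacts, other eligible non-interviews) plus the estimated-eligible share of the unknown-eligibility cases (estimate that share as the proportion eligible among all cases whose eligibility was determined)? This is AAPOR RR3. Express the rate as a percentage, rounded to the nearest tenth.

22.4%

Numerator → 317
Known eligible → 317 + 24 + 432 + 298 + 23 = 1094
e = 1094 / (1094 + 379) = 1094 / 1473 = 0.7427
e × U → 0.7427 × 431 = 320.10
Base → 1094 + 320.10 = 1414.10
RR3 = 317 / 1414.10 = 0.2242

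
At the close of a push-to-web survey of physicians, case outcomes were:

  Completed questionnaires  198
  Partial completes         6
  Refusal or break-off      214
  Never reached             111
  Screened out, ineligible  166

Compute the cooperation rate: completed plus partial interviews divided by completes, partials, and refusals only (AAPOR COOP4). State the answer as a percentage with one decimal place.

Numerator: 198 + 6 = 204
Denom: 198 + 6 + 214 = 418
COOP4 = 204 / 418 = 0.4880

48.8%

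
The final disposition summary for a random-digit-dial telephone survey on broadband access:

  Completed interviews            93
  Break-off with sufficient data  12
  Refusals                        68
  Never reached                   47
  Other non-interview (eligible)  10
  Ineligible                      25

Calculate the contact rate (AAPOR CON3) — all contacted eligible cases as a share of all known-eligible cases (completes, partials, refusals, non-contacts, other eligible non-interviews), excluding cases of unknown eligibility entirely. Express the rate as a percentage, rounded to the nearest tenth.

79.6%

Num = 93 + 12 + 68 + 10 = 183
Base = 93 + 12 + 68 + 47 + 10 = 230
CON3 = 183 / 230 = 0.7957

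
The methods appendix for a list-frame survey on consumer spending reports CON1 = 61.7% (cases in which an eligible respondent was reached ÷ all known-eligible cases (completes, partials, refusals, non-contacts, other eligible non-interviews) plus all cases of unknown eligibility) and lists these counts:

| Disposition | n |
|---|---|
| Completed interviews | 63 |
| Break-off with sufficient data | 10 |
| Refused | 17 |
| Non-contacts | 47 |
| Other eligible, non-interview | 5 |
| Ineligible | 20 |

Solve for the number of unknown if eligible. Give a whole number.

Num: 63 + 10 + 17 + 5 = 95
CON1 = 95 / D = 0.617
D = 95 / 0.617 = 154.0
Rest of base = 142
unknown if eligible = 154.0 − 142 ≈ 12

12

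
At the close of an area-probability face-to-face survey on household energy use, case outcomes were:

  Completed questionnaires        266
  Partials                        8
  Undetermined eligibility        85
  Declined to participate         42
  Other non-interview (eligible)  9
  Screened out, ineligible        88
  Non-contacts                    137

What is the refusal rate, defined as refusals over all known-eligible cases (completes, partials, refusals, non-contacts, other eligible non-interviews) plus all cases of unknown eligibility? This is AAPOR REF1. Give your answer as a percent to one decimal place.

Top → 42
Denominator → 266 + 8 + 42 + 137 + 9 + 85 = 547
REF1 = 42 / 547 = 0.0768

7.7%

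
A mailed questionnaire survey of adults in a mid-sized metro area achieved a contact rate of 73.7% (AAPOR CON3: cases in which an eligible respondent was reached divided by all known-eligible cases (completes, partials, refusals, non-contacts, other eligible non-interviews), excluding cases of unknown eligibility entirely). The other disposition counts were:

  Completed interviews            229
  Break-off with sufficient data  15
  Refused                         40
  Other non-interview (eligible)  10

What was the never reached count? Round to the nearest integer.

105

Top: 229 + 15 + 40 + 10 = 294
CON3 = 294 / D = 0.737
D = 294 / 0.737 = 398.9
Rest of base = 294
never reached = 398.9 − 294 ≈ 105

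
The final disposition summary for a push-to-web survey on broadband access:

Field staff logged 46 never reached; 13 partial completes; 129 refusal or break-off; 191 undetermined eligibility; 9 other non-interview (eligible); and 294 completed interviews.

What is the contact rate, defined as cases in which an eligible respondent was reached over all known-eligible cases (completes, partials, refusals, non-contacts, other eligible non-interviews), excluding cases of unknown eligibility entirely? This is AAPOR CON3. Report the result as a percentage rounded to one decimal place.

Numerator = 294 + 13 + 129 + 9 = 445
Base = 294 + 13 + 129 + 46 + 9 = 491
CON3 = 445 / 491 = 0.9063

90.6%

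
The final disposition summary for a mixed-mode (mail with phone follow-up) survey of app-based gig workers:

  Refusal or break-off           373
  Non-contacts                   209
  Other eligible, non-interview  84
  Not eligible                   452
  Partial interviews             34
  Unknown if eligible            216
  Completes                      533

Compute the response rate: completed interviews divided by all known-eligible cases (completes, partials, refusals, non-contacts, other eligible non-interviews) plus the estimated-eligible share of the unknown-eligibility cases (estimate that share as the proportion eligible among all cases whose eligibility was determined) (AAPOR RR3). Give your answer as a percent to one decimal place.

38.3%

Numerator → 533
Eligible (known) → 533 + 34 + 373 + 209 + 84 = 1233
e = 1233 / (1233 + 452) = 1233 / 1685 = 0.7318
Eligible share of unknowns → 0.7318 × 216 = 158.07
Base → 1233 + 158.07 = 1391.07
RR3 = 533 / 1391.07 = 0.3832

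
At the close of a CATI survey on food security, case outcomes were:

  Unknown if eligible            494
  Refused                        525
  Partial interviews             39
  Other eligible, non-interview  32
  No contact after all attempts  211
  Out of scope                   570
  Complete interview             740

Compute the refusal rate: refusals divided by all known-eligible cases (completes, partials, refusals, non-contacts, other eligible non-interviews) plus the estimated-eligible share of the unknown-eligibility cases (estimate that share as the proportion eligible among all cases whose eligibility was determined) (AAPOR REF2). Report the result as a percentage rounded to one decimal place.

27.5%

Top = 525
Eligible (known) = 740 + 39 + 525 + 211 + 32 = 1547
e = 1547 / (1547 + 570) = 1547 / 2117 = 0.7308
e × U = 0.7308 × 494 = 361.02
Denom = 1547 + 361.02 = 1908.02
REF2 = 525 / 1908.02 = 0.2752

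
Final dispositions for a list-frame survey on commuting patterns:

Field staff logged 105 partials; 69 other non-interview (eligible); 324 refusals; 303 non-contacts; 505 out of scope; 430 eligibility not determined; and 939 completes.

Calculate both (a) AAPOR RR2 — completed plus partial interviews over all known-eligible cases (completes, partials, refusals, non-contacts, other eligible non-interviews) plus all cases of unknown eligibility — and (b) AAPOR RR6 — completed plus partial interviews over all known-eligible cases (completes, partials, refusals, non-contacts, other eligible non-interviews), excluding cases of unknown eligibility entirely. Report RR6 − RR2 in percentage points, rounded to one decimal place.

11.9

Num → 939 + 105 = 1044
Denom → 939 + 105 + 324 + 303 + 69 + 430 = 2170
RR2 = 1044 / 2170 = 0.4811
Denom → 939 + 105 + 324 + 303 + 69 = 1740
RR6 = 1044 / 1740 = 0.6000
Difference = 60.00 − 48.11 = 11.89 percentage points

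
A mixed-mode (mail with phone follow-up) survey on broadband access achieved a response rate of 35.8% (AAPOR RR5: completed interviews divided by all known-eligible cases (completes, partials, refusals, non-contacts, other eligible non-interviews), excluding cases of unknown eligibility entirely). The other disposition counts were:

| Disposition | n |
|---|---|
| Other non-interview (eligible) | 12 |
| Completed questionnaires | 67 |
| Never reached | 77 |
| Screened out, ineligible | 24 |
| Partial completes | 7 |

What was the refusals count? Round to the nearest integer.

24

RR5 = 67 / D = 0.358
D = 67 / 0.358 = 187.2
Rest of base = 163
refusals = 187.2 − 163 ≈ 24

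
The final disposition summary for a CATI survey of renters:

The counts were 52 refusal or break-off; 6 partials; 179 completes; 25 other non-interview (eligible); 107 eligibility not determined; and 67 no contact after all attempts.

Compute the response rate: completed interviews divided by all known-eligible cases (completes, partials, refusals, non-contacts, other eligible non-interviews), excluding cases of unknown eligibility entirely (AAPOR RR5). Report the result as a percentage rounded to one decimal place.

54.4%

Top = 179
Base = 179 + 6 + 52 + 67 + 25 = 329
RR5 = 179 / 329 = 0.5441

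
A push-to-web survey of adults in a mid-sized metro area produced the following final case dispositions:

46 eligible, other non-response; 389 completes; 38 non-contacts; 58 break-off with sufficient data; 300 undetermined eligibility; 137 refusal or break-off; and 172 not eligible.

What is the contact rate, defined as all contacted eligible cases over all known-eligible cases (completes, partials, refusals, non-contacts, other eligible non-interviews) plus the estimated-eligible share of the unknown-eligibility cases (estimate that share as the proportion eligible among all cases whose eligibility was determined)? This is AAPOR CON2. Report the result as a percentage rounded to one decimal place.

Top: 389 + 58 + 137 + 46 = 630
Determined eligible: 389 + 58 + 137 + 38 + 46 = 668
e = 668 / (668 + 172) = 668 / 840 = 0.7952
Estimated eligible among unknowns: 0.7952 × 300 = 238.56
Base: 668 + 238.56 = 906.56
CON2 = 630 / 906.56 = 0.6949

69.5%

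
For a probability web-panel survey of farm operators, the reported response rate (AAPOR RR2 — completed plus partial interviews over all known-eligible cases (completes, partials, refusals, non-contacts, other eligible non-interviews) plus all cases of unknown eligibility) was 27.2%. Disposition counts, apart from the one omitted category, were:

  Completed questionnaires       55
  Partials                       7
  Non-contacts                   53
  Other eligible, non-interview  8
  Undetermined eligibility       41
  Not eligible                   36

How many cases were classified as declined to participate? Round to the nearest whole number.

64

Top: 55 + 7 = 62
RR2 = 62 / D = 0.272
D = 62 / 0.272 = 227.9
Rest of base = 164
declined to participate = 227.9 − 164 ≈ 64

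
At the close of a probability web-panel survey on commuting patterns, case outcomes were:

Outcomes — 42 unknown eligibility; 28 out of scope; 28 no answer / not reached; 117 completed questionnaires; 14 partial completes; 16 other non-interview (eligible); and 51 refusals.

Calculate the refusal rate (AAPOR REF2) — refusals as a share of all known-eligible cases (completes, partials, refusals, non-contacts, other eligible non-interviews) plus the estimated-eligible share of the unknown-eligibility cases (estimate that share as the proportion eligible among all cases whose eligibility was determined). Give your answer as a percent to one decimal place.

Top: 51
Known eligible: 117 + 14 + 51 + 28 + 16 = 226
e = 226 / (226 + 28) = 226 / 254 = 0.8898
Eligible share of unknowns: 0.8898 × 42 = 37.37
Denom: 226 + 37.37 = 263.37
REF2 = 51 / 263.37 = 0.1936

19.4%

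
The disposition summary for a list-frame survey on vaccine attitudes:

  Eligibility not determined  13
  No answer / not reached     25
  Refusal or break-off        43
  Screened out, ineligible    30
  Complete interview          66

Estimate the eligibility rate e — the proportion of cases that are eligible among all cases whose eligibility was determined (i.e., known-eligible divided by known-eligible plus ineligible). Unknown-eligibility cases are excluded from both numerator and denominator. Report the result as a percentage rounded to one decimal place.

81.7%

Determined eligible = 66 + 43 + 25 = 134
e = 134 / (134 + 30) = 134 / 164 = 0.8171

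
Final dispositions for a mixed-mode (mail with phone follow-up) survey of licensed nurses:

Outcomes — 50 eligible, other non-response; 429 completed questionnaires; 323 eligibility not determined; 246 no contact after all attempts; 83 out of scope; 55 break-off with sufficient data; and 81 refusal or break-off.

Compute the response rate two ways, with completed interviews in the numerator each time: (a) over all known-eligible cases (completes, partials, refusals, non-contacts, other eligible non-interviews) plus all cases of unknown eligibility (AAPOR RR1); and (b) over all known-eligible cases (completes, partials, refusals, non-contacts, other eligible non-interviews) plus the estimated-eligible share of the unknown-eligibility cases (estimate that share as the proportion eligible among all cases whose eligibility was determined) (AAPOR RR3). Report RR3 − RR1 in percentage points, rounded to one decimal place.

Num → 429
Denominator → 429 + 55 + 81 + 246 + 50 + 323 = 1184
RR1 = 429 / 1184 = 0.3623
Known eligible → 429 + 55 + 81 + 246 + 50 = 861
e = 861 / (861 + 83) = 861 / 944 = 0.9121
Estimated eligible among unknowns → 0.9121 × 323 = 294.61
Denominator → 861 + 294.61 = 1155.61
RR3 = 429 / 1155.61 = 0.3712
Difference = 37.12 − 36.23 = 0.89 percentage points

0.9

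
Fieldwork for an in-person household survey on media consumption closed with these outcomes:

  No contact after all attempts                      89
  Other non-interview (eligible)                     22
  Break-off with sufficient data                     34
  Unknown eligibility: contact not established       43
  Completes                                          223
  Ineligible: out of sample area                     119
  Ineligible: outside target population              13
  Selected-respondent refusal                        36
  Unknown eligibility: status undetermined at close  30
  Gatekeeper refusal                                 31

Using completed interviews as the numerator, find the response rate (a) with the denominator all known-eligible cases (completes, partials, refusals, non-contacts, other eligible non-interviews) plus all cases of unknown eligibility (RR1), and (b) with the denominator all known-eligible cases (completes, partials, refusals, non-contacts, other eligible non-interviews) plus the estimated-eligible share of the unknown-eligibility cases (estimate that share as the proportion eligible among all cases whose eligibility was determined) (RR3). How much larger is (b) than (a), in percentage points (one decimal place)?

Declined to participate = 31 + 36 = 67
Unknown eligibility = 43 + 30 = 73
Screened out, ineligible = 13 + 119 = 132
Num: 223
Base: 223 + 34 + 67 + 89 + 22 + 73 = 508
RR1 = 223 / 508 = 0.4390
Determined eligible: 223 + 34 + 67 + 89 + 22 = 435
e = 435 / (435 + 132) = 435 / 567 = 0.7672
e × U: 0.7672 × 73 = 56.01
Base: 435 + 56.01 = 491.01
RR3 = 223 / 491.01 = 0.4542
Difference = 45.42 − 43.90 = 1.52 percentage points

1.5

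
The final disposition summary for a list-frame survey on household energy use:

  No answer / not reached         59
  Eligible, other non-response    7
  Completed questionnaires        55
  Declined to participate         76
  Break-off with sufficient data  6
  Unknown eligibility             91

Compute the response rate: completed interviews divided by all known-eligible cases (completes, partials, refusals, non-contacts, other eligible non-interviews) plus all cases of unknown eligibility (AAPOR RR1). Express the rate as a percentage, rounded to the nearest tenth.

18.7%

Numerator: 55
Base: 55 + 6 + 76 + 59 + 7 + 91 = 294
RR1 = 55 / 294 = 0.1871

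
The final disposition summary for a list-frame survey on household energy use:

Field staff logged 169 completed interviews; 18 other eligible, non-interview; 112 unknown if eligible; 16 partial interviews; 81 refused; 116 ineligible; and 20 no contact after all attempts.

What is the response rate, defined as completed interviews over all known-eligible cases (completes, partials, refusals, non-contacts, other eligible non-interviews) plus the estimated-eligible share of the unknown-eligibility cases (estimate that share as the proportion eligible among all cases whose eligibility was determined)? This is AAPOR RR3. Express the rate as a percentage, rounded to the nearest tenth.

Numerator = 169
Known eligible = 169 + 16 + 81 + 20 + 18 = 304
e = 304 / (304 + 116) = 304 / 420 = 0.7238
e × U = 0.7238 × 112 = 81.07
Base = 304 + 81.07 = 385.07
RR3 = 169 / 385.07 = 0.4389

43.9%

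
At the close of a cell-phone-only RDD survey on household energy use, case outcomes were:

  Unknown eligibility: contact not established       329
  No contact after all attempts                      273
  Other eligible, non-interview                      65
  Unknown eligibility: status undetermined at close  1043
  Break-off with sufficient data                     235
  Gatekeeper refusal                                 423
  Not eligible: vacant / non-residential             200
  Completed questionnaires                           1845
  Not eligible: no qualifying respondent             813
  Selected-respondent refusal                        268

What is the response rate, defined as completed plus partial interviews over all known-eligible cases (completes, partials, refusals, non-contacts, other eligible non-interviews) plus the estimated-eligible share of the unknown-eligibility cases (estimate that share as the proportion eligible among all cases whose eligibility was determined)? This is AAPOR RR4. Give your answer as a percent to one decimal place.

50.2%

Refusal or break-off = 423 + 268 = 691
Undetermined eligibility = 329 + 1043 = 1372
Screened out, ineligible = 813 + 200 = 1013
Numerator: 1845 + 235 = 2080
Eligible (known): 1845 + 235 + 691 + 273 + 65 = 3109
e = 3109 / (3109 + 1013) = 3109 / 4122 = 0.7542
Eligible share of unknowns: 0.7542 × 1372 = 1034.76
Base: 3109 + 1034.76 = 4143.76
RR4 = 2080 / 4143.76 = 0.5020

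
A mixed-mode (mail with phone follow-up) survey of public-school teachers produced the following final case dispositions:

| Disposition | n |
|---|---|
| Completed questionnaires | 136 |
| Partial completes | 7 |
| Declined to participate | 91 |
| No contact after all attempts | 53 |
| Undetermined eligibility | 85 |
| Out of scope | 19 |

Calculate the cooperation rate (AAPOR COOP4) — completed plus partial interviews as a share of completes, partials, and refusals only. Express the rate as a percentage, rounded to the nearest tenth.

61.1%

Numerator: 136 + 7 = 143
Base: 136 + 7 + 91 = 234
COOP4 = 143 / 234 = 0.6111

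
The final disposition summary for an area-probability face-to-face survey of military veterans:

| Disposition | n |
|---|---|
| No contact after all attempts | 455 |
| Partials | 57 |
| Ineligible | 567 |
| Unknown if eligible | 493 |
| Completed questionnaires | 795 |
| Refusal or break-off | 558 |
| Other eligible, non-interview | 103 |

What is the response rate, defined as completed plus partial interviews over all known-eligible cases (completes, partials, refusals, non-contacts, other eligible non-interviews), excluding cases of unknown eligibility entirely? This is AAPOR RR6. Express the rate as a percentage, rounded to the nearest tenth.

43.3%

Num → 795 + 57 = 852
Denom → 795 + 57 + 558 + 455 + 103 = 1968
RR6 = 852 / 1968 = 0.4329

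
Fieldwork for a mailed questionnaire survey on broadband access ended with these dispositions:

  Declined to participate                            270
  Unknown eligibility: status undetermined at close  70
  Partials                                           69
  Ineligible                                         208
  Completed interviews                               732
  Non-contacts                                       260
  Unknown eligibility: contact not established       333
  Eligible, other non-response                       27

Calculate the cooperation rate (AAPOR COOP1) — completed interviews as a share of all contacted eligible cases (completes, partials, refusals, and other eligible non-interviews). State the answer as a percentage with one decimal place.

Unknown if eligible = 333 + 70 = 403
Top: 732
Denominator: 732 + 69 + 270 + 27 = 1098
COOP1 = 732 / 1098 = 0.6667

66.7%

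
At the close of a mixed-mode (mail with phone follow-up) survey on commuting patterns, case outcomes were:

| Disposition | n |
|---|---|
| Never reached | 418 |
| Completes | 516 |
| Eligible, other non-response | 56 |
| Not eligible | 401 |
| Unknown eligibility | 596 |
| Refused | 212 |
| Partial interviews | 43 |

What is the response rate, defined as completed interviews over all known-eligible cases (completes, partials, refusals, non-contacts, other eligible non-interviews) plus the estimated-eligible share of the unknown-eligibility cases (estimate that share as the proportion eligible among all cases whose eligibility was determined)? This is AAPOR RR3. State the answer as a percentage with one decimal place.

Top = 516
Eligible (known) = 516 + 43 + 212 + 418 + 56 = 1245
e = 1245 / (1245 + 401) = 1245 / 1646 = 0.7564
Estimated eligible among unknowns = 0.7564 × 596 = 450.81
Denom = 1245 + 450.81 = 1695.81
RR3 = 516 / 1695.81 = 0.3043

30.4%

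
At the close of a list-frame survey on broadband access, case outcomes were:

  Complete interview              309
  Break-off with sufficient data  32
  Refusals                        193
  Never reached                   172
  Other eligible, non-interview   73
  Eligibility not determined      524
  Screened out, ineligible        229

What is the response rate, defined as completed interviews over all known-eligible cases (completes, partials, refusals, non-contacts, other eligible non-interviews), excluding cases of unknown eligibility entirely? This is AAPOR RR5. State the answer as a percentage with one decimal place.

Num = 309
Base = 309 + 32 + 193 + 172 + 73 = 779
RR5 = 309 / 779 = 0.3967

39.7%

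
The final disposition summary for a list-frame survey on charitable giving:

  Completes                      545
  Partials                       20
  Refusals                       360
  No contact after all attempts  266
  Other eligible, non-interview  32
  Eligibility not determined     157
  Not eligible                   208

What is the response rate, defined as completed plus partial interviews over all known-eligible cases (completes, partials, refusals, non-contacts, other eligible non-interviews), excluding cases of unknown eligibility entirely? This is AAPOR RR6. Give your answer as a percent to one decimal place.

Num: 545 + 20 = 565
Denominator: 545 + 20 + 360 + 266 + 32 = 1223
RR6 = 565 / 1223 = 0.4620

46.2%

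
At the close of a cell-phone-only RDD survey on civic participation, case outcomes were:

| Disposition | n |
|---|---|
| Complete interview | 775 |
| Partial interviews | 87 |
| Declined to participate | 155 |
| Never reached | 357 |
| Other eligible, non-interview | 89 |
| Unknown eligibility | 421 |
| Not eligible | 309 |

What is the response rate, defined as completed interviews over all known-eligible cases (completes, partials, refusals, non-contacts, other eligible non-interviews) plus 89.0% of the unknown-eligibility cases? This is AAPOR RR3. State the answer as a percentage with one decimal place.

42.2%

Numerator = 775
Known eligible = 775 + 87 + 155 + 357 + 89 = 1463
Eligible share of unknowns = 0.8900 × 421 = 374.69
Denom = 1463 + 374.69 = 1837.69
RR3 = 775 / 1837.69 = 0.4217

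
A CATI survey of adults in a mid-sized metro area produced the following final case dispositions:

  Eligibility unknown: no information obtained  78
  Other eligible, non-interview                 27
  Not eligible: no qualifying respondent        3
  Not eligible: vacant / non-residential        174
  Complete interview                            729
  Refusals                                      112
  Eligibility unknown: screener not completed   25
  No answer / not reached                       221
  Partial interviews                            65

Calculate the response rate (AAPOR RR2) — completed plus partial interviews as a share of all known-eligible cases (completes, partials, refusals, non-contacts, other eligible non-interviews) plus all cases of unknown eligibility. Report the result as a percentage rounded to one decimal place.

Undetermined eligibility = 25 + 78 = 103
Out of scope = 3 + 174 = 177
Top: 729 + 65 = 794
Denominator: 729 + 65 + 112 + 221 + 27 + 103 = 1257
RR2 = 794 / 1257 = 0.6317

63.2%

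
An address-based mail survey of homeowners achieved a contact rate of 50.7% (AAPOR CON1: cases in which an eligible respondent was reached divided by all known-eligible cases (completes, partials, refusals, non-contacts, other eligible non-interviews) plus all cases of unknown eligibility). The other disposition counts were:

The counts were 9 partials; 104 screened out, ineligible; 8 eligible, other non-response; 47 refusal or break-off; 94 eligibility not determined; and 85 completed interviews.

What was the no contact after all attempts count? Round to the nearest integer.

51

Top → 85 + 9 + 47 + 8 = 149
CON1 = 149 / D = 0.507
D = 149 / 0.507 = 293.9
Rest of base = 243
no contact after all attempts = 293.9 − 243 ≈ 51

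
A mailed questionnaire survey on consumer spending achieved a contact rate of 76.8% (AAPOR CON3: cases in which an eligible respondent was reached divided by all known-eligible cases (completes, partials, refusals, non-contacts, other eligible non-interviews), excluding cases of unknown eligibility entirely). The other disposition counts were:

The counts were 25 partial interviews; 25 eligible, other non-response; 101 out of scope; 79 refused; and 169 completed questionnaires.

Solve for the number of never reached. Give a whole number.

Top = 169 + 25 + 79 + 25 = 298
CON3 = 298 / D = 0.768
D = 298 / 0.768 = 388.0
Other denominator terms total 298
never reached = 388.0 − 298 ≈ 90

90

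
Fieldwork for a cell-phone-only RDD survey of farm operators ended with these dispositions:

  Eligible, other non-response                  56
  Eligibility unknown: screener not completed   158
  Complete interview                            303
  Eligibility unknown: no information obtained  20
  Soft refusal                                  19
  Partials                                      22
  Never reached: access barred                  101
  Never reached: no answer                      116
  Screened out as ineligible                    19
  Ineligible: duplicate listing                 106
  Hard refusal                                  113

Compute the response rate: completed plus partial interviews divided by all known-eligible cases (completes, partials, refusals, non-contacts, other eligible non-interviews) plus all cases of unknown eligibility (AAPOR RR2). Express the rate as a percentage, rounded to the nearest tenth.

35.8%

Declined to participate = 113 + 19 = 132
No contact after all attempts = 116 + 101 = 217
Undetermined eligibility = 158 + 20 = 178
Out of scope = 19 + 106 = 125
Top → 303 + 22 = 325
Denom → 303 + 22 + 132 + 217 + 56 + 178 = 908
RR2 = 325 / 908 = 0.3579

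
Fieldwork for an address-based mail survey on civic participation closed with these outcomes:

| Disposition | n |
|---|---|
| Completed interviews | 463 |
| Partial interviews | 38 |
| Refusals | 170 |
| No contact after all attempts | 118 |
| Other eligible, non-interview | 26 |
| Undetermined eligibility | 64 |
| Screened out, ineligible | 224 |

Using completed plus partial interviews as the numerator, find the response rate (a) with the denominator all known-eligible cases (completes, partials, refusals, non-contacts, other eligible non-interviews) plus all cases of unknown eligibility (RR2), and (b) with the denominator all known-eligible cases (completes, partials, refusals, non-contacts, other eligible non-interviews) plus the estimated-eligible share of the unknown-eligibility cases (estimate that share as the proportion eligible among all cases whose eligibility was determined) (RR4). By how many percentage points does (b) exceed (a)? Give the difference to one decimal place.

Numerator → 463 + 38 = 501
Denominator → 463 + 38 + 170 + 118 + 26 + 64 = 879
RR2 = 501 / 879 = 0.5700
Determined eligible → 463 + 38 + 170 + 118 + 26 = 815
e = 815 / (815 + 224) = 815 / 1039 = 0.7844
Estimated eligible among unknowns → 0.7844 × 64 = 50.20
Denominator → 815 + 50.20 = 865.20
RR4 = 501 / 865.20 = 0.5791
Difference = 57.91 − 57.00 = 0.91 percentage points

0.9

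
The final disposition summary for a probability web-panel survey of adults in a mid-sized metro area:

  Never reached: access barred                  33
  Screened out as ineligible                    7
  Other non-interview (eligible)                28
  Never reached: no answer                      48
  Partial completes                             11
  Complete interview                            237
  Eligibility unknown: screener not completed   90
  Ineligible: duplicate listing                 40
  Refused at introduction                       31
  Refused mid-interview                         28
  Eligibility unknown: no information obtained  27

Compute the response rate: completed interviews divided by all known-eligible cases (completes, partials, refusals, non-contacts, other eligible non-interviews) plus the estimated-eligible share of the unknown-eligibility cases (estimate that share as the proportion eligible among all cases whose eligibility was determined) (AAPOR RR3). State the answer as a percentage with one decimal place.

45.5%

Refusal or break-off = 31 + 28 = 59
No answer / not reached = 48 + 33 = 81
Unknown eligibility = 90 + 27 = 117
Screened out, ineligible = 7 + 40 = 47
Top: 237
Known eligible: 237 + 11 + 59 + 81 + 28 = 416
e = 416 / (416 + 47) = 416 / 463 = 0.8985
Eligible share of unknowns: 0.8985 × 117 = 105.12
Base: 416 + 105.12 = 521.12
RR3 = 237 / 521.12 = 0.4548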